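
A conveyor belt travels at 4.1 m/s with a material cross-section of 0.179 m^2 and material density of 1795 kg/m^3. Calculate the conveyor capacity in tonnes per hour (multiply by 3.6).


4742.4618 t/h

Volumetric flow = speed * area
= 4.1 * 0.179 = 0.7339 m^3/s
Mass flow = volumetric * density
= 0.7339 * 1795 = 1317.3505 kg/s
Convert to t/h: multiply by 3.6
Capacity = 1317.3505 * 3.6
= 4742.4618 t/h


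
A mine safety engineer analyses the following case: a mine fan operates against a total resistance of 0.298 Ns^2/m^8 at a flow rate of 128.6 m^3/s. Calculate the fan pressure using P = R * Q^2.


Compute Q^2:
Q^2 = 128.6^2 = 16537.96
Compute pressure:
P = R * Q^2 = 0.298 * 16537.96
= 4928.3121 Pa

4928.3121 Pa


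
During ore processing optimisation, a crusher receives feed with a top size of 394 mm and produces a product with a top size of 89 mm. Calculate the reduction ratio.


Reduction ratio = feed size / product size
= 394 / 89
= 4.427

4.427


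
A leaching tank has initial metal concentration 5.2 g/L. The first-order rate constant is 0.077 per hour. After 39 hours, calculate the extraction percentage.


Compute the exponent:
-k * t = -0.077 * 39 = -3.003
Remaining concentration:
C = 5.2 * exp(-3.003)
= 5.2 * 0.04963793098
= 0.2581172411 g/L
Extracted = 5.2 - 0.2581172411 = 4.941882759 g/L
Extraction % = 4.941882759 / 5.2 * 100
= 95.0362%

95.0362%


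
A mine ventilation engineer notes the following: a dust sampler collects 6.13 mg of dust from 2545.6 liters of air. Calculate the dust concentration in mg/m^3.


Convert liters to m^3: 1 m^3 = 1000 L
Concentration = mass / volume * 1000
= 6.13 / 2545.6 * 1000
= 0.002408076681 * 1000
= 2.4081 mg/m^3

2.4081 mg/m^3


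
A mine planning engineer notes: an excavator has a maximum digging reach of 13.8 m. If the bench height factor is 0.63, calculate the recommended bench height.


Bench height = reach * factor
= 13.8 * 0.63
= 8.694 m

8.694 m


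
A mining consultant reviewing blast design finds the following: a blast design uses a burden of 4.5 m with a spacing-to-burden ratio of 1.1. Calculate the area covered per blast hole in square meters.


First, find the spacing:
Spacing = burden * ratio = 4.5 * 1.1
= 4.95 m
Then, calculate the area:
Area = burden * spacing = 4.5 * 4.95
= 22.275 m^2

22.275 m^2


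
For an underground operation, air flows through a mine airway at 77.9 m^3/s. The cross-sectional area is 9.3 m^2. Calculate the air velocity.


Velocity = flow rate / cross-sectional area
= 77.9 / 9.3
= 8.3763 m/s

8.3763 m/s


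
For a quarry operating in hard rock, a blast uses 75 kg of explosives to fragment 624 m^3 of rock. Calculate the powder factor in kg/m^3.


0.1202 kg/m^3

Powder factor = explosive mass / rock volume
= 75 / 624
= 0.1202 kg/m^3


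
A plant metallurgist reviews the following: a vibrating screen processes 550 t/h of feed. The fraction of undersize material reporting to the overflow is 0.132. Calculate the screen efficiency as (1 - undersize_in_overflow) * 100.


Screen efficiency = (1 - fraction of undersize in overflow) * 100
= (1 - 0.132) * 100
= 0.868 * 100
= 86.8%

86.8%


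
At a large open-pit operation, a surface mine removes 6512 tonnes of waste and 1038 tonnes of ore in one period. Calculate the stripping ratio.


Stripping ratio = waste tonnage / ore tonnage
= 6512 / 1038
= 6.2736

6.2736


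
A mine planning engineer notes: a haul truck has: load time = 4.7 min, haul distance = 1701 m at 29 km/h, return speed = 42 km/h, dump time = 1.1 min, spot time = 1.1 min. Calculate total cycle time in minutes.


12.8493 min

Convert haul speed to m/min: 29 * 1000/60 = 483.3333333 m/min
Haul time = 1701 / 483.3333333 = 3.519310345 min
Convert return speed to m/min: 42 * 1000/60 = 700 m/min
Return time = 1701 / 700 = 2.43 min
Total cycle time:
= 4.7 + 3.519310345 + 1.1 + 2.43 + 1.1
= 12.8493 min


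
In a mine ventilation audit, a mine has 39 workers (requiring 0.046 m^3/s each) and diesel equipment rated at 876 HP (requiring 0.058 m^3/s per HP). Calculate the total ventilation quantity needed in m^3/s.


52.602 m^3/s

Airflow for workers:
Q_people = 39 * 0.046 = 1.794 m^3/s
Airflow for diesel equipment:
Q_diesel = 876 * 0.058 = 50.808 m^3/s
Total ventilation:
Q_total = 1.794 + 50.808
= 52.602 m^3/s


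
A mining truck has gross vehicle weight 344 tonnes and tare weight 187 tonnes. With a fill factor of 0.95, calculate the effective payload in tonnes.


Maximum payload = gross - tare
= 344 - 187 = 157 tonnes
Effective payload = max payload * fill factor
= 157 * 0.95
= 149.15 tonnes

149.15 tonnes


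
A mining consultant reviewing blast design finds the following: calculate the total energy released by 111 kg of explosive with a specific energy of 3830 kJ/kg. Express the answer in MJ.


Energy = mass * specific_energy / 1000
= 111 * 3830 / 1000
= 425130 / 1000
= 425.13 MJ

425.13 MJ


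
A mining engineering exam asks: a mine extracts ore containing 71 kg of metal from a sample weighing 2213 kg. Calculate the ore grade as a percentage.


3.2083%

Ore grade = (metal mass / ore mass) * 100
= (71 / 2213) * 100
= 0.03208314505 * 100
= 3.2083%


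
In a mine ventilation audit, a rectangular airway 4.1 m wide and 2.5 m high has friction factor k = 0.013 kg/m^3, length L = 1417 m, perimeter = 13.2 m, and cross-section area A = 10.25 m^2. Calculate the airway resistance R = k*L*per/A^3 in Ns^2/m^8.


0.2258 Ns^2/m^8

Compute the numerator:
k * L * per = 0.013 * 1417 * 13.2
= 243.1572
Compute the denominator:
A^3 = 10.25^3 = 1076.890625
Resistance:
R = 243.1572 / 1076.890625
= 0.2258 Ns^2/m^8


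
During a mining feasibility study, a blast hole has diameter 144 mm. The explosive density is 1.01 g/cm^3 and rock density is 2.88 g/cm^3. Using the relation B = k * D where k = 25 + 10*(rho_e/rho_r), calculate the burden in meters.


4.105 m

First, compute k:
rho_e / rho_r = 1.01 / 2.88 = 0.3506944444
k = 25 + 10 * 0.3506944444 = 28.50694444
Then, compute burden:
B = k * D / 1000 = 28.50694444 * 144 / 1000
= 4105 / 1000
= 4.105 m


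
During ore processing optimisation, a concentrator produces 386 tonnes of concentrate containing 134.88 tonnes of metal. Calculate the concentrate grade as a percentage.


34.943%

Grade = (metal in concentrate / concentrate mass) * 100
= (134.88 / 386) * 100
= 0.3494300518 * 100
= 34.943%


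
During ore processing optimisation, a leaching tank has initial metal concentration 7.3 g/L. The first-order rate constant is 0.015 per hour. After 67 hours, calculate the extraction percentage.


63.3955%

Compute the exponent:
-k * t = -0.015 * 67 = -1.005
Remaining concentration:
C = 7.3 * exp(-1.005)
= 7.3 * 0.3660446348
= 2.672125834 g/L
Extracted = 7.3 - 2.672125834 = 4.627874166 g/L
Extraction % = 4.627874166 / 7.3 * 100
= 63.3955%


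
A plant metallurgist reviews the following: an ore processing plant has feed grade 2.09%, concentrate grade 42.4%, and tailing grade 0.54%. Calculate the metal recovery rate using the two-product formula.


75.1194%

Using the two-product formula:
R = 100 * c * (f - t) / (f * (c - t))
Numerator = 100 * 42.4 * (2.09 - 0.54)
= 100 * 42.4 * 1.55
= 6572.0
Denominator = 2.09 * (42.4 - 0.54)
= 2.09 * 41.86
= 87.4874
R = 6572.0 / 87.4874
= 75.1194%


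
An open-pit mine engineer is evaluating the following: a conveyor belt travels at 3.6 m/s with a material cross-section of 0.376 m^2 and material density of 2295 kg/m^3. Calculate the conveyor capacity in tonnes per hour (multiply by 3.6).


11183.4432 t/h

Volumetric flow = speed * area
= 3.6 * 0.376 = 1.3536 m^3/s
Mass flow = volumetric * density
= 1.3536 * 2295 = 3106.512 kg/s
Convert to t/h: multiply by 3.6
Capacity = 3106.512 * 3.6
= 11183.4432 t/h


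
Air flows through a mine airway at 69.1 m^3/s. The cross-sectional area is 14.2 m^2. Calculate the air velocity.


Velocity = flow rate / cross-sectional area
= 69.1 / 14.2
= 4.8662 m/s

4.8662 m/s


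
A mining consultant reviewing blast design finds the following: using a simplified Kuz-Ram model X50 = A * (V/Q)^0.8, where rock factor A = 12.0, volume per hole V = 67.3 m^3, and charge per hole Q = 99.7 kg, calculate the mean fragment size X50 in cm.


8.7627 cm

Compute V/Q:
V/Q = 67.3 / 99.7 = 0.6750250752
Raise to the power 0.8:
(V/Q)^0.8 = 0.6750250752^0.8 = 0.7302237009
Multiply by A:
X50 = 12.0 * 0.7302237009
= 8.7627 cm


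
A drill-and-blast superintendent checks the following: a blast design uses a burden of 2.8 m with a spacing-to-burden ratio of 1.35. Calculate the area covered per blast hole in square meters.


10.584 m^2

First, find the spacing:
Spacing = burden * ratio = 2.8 * 1.35
= 3.78 m
Then, calculate the area:
Area = burden * spacing = 2.8 * 3.78
= 10.584 m^2


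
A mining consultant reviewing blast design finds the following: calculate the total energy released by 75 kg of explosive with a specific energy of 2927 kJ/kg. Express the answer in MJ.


219.525 MJ

Energy = mass * specific_energy / 1000
= 75 * 2927 / 1000
= 219525 / 1000
= 219.525 MJ


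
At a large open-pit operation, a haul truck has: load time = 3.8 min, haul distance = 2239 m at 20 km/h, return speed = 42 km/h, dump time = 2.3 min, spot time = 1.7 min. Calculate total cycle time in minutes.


Convert haul speed to m/min: 20 * 1000/60 = 333.3333333 m/min
Haul time = 2239 / 333.3333333 = 6.717 min
Convert return speed to m/min: 42 * 1000/60 = 700 m/min
Return time = 2239 / 700 = 3.198571429 min
Total cycle time:
= 3.8 + 6.717 + 2.3 + 3.198571429 + 1.7
= 17.7156 min

17.7156 min


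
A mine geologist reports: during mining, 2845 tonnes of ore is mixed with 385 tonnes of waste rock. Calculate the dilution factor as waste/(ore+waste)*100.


11.9195%

Total material = ore + waste
= 2845 + 385 = 3230 tonnes
Dilution = waste / total * 100
= 385 / 3230 * 100
= 0.1191950464 * 100
= 11.9195%


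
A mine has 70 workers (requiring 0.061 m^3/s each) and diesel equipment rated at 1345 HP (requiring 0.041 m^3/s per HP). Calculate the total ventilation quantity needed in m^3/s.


59.415 m^3/s

Airflow for workers:
Q_people = 70 * 0.061 = 4.27 m^3/s
Airflow for diesel equipment:
Q_diesel = 1345 * 0.041 = 55.145 m^3/s
Total ventilation:
Q_total = 4.27 + 55.145
= 59.415 m^3/s


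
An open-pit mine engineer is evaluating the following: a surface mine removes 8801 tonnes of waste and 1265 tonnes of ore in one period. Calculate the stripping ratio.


6.9573

Stripping ratio = waste tonnage / ore tonnage
= 8801 / 1265
= 6.9573


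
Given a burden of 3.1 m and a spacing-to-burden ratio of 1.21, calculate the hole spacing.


3.751 m

Spacing = burden * ratio
= 3.1 * 1.21
= 3.751 m


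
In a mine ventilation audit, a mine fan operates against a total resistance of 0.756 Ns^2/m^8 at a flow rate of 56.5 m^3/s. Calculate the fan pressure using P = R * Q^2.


Compute Q^2:
Q^2 = 56.5^2 = 3192.25
Compute pressure:
P = R * Q^2 = 0.756 * 3192.25
= 2413.341 Pa

2413.341 Pa


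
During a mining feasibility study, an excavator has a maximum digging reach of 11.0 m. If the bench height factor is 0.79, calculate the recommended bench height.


Bench height = reach * factor
= 11.0 * 0.79
= 8.69 m

8.69 m


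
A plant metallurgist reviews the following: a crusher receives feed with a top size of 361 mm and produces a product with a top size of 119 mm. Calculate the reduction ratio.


Reduction ratio = feed size / product size
= 361 / 119
= 3.0336

3.0336


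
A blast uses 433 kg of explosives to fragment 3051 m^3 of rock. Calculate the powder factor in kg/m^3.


Powder factor = explosive mass / rock volume
= 433 / 3051
= 0.1419 kg/m^3

0.1419 kg/m^3


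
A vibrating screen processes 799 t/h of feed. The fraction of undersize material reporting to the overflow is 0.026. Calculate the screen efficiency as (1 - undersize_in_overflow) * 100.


97.4%

Screen efficiency = (1 - fraction of undersize in overflow) * 100
= (1 - 0.026) * 100
= 0.974 * 100
= 97.4%


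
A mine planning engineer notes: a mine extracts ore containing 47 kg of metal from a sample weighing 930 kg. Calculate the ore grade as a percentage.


5.0538%

Ore grade = (metal mass / ore mass) * 100
= (47 / 930) * 100
= 0.05053763441 * 100
= 5.0538%


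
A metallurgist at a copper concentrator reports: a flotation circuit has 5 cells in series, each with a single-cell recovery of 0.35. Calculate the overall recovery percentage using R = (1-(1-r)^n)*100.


88.3971%

Complement of single-cell recovery:
1 - r = 1 - 0.35 = 0.65
Raise to power n:
(1 - r)^5 = 0.65^5 = 0.1160290625
Overall recovery:
R = (1 - 0.1160290625) * 100
= 88.3971%


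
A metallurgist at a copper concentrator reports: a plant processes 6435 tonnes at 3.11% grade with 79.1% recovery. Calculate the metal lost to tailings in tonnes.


Total metal in feed:
= 6435 * 3.11 / 100 = 200.1285 tonnes
Metal recovered:
= 200.1285 * 79.1 / 100 = 158.3016435 tonnes
Metal lost to tailings:
= 200.1285 - 158.3016435
= 41.8269 tonnes

41.8269 tonnes


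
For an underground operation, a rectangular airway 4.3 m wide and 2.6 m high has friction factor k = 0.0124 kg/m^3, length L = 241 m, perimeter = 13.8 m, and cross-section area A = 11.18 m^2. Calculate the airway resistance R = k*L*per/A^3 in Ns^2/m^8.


Compute the numerator:
k * L * per = 0.0124 * 241 * 13.8
= 41.23992
Compute the denominator:
A^3 = 11.18^3 = 1397.415032
Resistance:
R = 41.23992 / 1397.415032
= 0.0295 Ns^2/m^8

0.0295 Ns^2/m^8


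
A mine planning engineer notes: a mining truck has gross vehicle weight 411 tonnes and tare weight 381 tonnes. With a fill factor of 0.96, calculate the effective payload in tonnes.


Maximum payload = gross - tare
= 411 - 381 = 30 tonnes
Effective payload = max payload * fill factor
= 30 * 0.96
= 28.8 tonnes

28.8 tonnes


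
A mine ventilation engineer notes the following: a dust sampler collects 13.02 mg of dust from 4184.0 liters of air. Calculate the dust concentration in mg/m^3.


Convert liters to m^3: 1 m^3 = 1000 L
Concentration = mass / volume * 1000
= 13.02 / 4184.0 * 1000
= 0.003111854685 * 1000
= 3.1119 mg/m^3

3.1119 mg/m^3


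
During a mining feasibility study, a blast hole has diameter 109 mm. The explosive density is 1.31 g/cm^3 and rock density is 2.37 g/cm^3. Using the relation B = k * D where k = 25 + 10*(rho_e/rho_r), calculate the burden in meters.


3.3275 m

First, compute k:
rho_e / rho_r = 1.31 / 2.37 = 0.552742616
k = 25 + 10 * 0.552742616 = 30.52742616
Then, compute burden:
B = k * D / 1000 = 30.52742616 * 109 / 1000
= 3327.489451 / 1000
= 3.3275 m


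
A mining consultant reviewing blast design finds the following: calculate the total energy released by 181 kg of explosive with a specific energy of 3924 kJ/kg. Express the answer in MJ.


Energy = mass * specific_energy / 1000
= 181 * 3924 / 1000
= 710244 / 1000
= 710.244 MJ

710.244 MJ


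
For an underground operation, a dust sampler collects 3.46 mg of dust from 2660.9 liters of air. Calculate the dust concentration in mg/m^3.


Convert liters to m^3: 1 m^3 = 1000 L
Concentration = mass / volume * 1000
= 3.46 / 2660.9 * 1000
= 0.001300311925 * 1000
= 1.3003 mg/m^3

1.3003 mg/m^3


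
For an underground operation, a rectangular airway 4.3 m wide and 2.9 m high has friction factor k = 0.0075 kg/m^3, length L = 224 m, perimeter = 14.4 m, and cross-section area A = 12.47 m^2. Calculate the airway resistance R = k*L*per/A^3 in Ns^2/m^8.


Compute the numerator:
k * L * per = 0.0075 * 224 * 14.4
= 24.192
Compute the denominator:
A^3 = 12.47^3 = 1939.096223
Resistance:
R = 24.192 / 1939.096223
= 0.0125 Ns^2/m^8

0.0125 Ns^2/m^8


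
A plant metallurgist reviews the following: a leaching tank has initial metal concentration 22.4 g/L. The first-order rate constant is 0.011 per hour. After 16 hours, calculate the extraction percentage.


Compute the exponent:
-k * t = -0.011 * 16 = -0.176
Remaining concentration:
C = 22.4 * exp(-0.176)
= 22.4 * 0.8386179833
= 18.78504283 g/L
Extracted = 22.4 - 18.78504283 = 3.614957173 g/L
Extraction % = 3.614957173 / 22.4 * 100
= 16.1382%

16.1382%


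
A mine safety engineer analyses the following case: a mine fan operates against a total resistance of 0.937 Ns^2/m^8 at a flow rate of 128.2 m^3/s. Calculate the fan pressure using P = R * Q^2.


Compute Q^2:
Q^2 = 128.2^2 = 16435.24
Compute pressure:
P = R * Q^2 = 0.937 * 16435.24
= 15399.8199 Pa

15399.8199 Pa


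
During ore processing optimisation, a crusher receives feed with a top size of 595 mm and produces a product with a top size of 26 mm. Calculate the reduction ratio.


Reduction ratio = feed size / product size
= 595 / 26
= 22.8846

22.8846


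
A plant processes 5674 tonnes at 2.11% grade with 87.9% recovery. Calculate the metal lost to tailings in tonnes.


Total metal in feed:
= 5674 * 2.11 / 100 = 119.7214 tonnes
Metal recovered:
= 119.7214 * 87.9 / 100 = 105.2351106 tonnes
Metal lost to tailings:
= 119.7214 - 105.2351106
= 14.4863 tonnes

14.4863 tonnes


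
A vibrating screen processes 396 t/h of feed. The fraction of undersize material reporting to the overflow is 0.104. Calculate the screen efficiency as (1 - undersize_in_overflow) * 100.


89.6%

Screen efficiency = (1 - fraction of undersize in overflow) * 100
= (1 - 0.104) * 100
= 0.896 * 100
= 89.6%


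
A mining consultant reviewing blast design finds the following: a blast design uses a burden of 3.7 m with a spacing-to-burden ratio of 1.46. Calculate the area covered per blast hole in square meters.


First, find the spacing:
Spacing = burden * ratio = 3.7 * 1.46
= 5.402 m
Then, calculate the area:
Area = burden * spacing = 3.7 * 5.402
= 19.9874 m^2

19.9874 m^2


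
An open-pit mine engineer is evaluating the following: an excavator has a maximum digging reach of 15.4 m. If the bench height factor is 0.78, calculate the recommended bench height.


12.012 m

Bench height = reach * factor
= 15.4 * 0.78
= 12.012 m


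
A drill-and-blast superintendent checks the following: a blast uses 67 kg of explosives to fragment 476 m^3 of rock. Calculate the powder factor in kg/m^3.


0.1408 kg/m^3

Powder factor = explosive mass / rock volume
= 67 / 476
= 0.1408 kg/m^3


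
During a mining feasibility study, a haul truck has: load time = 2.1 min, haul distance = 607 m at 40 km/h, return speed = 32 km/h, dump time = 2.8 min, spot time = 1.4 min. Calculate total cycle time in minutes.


Convert haul speed to m/min: 40 * 1000/60 = 666.6666667 m/min
Haul time = 607 / 666.6666667 = 0.9105 min
Convert return speed to m/min: 32 * 1000/60 = 533.3333333 m/min
Return time = 607 / 533.3333333 = 1.138125 min
Total cycle time:
= 2.1 + 0.9105 + 2.8 + 1.138125 + 1.4
= 8.3486 min

8.3486 min


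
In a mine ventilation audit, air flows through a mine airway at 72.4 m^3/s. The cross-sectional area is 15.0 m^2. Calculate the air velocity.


4.8267 m/s

Velocity = flow rate / cross-sectional area
= 72.4 / 15.0
= 4.8267 m/s


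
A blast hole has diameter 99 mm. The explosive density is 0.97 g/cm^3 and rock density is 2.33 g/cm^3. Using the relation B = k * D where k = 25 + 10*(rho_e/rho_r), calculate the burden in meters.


2.8871 m

First, compute k:
rho_e / rho_r = 0.97 / 2.33 = 0.4163090129
k = 25 + 10 * 0.4163090129 = 29.16309013
Then, compute burden:
B = k * D / 1000 = 29.16309013 * 99 / 1000
= 2887.145923 / 1000
= 2.8871 m


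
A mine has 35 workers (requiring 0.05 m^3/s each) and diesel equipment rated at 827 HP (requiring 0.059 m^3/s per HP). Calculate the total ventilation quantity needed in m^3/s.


50.543 m^3/s

Airflow for workers:
Q_people = 35 * 0.05 = 1.75 m^3/s
Airflow for diesel equipment:
Q_diesel = 827 * 0.059 = 48.793 m^3/s
Total ventilation:
Q_total = 1.75 + 48.793
= 50.543 m^3/s


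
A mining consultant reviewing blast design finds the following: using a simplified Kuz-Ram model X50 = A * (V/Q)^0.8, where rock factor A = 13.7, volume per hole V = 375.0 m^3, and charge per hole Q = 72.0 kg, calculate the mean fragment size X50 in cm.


Compute V/Q:
V/Q = 375.0 / 72.0 = 5.208333333
Raise to the power 0.8:
(V/Q)^0.8 = 5.208333333^0.8 = 3.744199811
Multiply by A:
X50 = 13.7 * 3.744199811
= 51.2955 cm

51.2955 cm


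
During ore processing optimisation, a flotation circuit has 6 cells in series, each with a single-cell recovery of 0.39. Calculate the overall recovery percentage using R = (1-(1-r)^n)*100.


94.848%

Complement of single-cell recovery:
1 - r = 1 - 0.39 = 0.61
Raise to power n:
(1 - r)^6 = 0.61^6 = 0.05152037436
Overall recovery:
R = (1 - 0.05152037436) * 100
= 94.848%


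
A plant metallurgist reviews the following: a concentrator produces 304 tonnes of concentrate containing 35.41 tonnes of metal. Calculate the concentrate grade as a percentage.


Grade = (metal in concentrate / concentrate mass) * 100
= (35.41 / 304) * 100
= 0.1164802632 * 100
= 11.648%

11.648%


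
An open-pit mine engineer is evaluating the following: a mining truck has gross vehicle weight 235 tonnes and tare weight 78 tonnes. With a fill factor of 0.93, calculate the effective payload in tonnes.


Maximum payload = gross - tare
= 235 - 78 = 157 tonnes
Effective payload = max payload * fill factor
= 157 * 0.93
= 146.01 tonnes

146.01 tonnes


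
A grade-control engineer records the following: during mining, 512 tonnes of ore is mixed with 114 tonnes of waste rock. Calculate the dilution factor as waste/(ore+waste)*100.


18.2109%

Total material = ore + waste
= 512 + 114 = 626 tonnes
Dilution = waste / total * 100
= 114 / 626 * 100
= 0.1821086262 * 100
= 18.2109%


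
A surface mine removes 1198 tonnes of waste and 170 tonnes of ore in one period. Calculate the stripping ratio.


Stripping ratio = waste tonnage / ore tonnage
= 1198 / 170
= 7.0471

7.0471


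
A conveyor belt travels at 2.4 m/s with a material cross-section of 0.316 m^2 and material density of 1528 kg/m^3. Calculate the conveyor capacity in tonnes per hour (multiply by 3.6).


4171.8067 t/h

Volumetric flow = speed * area
= 2.4 * 0.316 = 0.7584 m^3/s
Mass flow = volumetric * density
= 0.7584 * 1528 = 1158.8352 kg/s
Convert to t/h: multiply by 3.6
Capacity = 1158.8352 * 3.6
= 4171.8067 t/h


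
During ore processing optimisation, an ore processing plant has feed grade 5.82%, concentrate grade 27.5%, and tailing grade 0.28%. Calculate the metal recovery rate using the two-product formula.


Using the two-product formula:
R = 100 * c * (f - t) / (f * (c - t))
Numerator = 100 * 27.5 * (5.82 - 0.28)
= 100 * 27.5 * 5.54
= 15235.0
Denominator = 5.82 * (27.5 - 0.28)
= 5.82 * 27.22
= 158.4204
R = 15235.0 / 158.4204
= 96.1682%

96.1682%


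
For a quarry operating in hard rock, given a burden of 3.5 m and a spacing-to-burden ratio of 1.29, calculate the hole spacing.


Spacing = burden * ratio
= 3.5 * 1.29
= 4.515 m

4.515 m


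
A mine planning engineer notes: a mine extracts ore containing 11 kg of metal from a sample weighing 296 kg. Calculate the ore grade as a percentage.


3.7162%

Ore grade = (metal mass / ore mass) * 100
= (11 / 296) * 100
= 0.03716216216 * 100
= 3.7162%


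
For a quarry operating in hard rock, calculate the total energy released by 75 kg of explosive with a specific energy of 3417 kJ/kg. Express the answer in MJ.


Energy = mass * specific_energy / 1000
= 75 * 3417 / 1000
= 256275 / 1000
= 256.275 MJ

256.275 MJ


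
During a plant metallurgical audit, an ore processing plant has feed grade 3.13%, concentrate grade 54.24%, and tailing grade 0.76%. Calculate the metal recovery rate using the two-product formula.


Using the two-product formula:
R = 100 * c * (f - t) / (f * (c - t))
Numerator = 100 * 54.24 * (3.13 - 0.76)
= 100 * 54.24 * 2.37
= 12854.88
Denominator = 3.13 * (54.24 - 0.76)
= 3.13 * 53.48
= 167.3924
R = 12854.88 / 167.3924
= 76.7949%

76.7949%


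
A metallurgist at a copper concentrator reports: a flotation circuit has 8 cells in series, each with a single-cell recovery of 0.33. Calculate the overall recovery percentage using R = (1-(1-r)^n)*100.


Complement of single-cell recovery:
1 - r = 1 - 0.33 = 0.67
Raise to power n:
(1 - r)^8 = 0.67^8 = 0.04060676776
Overall recovery:
R = (1 - 0.04060676776) * 100
= 95.9393%

95.9393%


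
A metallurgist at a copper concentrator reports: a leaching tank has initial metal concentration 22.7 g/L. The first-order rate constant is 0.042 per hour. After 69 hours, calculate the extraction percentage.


Compute the exponent:
-k * t = -0.042 * 69 = -2.898
Remaining concentration:
C = 22.7 * exp(-2.898)
= 22.7 * 0.05513337662
= 1.251527649 g/L
Extracted = 22.7 - 1.251527649 = 21.44847235 g/L
Extraction % = 21.44847235 / 22.7 * 100
= 94.4867%

94.4867%


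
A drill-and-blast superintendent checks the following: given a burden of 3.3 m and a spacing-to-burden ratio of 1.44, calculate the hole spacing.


4.752 m

Spacing = burden * ratio
= 3.3 * 1.44
= 4.752 m


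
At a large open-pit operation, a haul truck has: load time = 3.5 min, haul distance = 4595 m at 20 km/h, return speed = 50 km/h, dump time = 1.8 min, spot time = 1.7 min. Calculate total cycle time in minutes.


26.299 min

Convert haul speed to m/min: 20 * 1000/60 = 333.3333333 m/min
Haul time = 4595 / 333.3333333 = 13.785 min
Convert return speed to m/min: 50 * 1000/60 = 833.3333333 m/min
Return time = 4595 / 833.3333333 = 5.514 min
Total cycle time:
= 3.5 + 13.785 + 1.8 + 5.514 + 1.7
= 26.299 min


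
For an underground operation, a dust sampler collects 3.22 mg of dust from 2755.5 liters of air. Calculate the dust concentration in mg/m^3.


1.1686 mg/m^3

Convert liters to m^3: 1 m^3 = 1000 L
Concentration = mass / volume * 1000
= 3.22 / 2755.5 * 1000
= 0.001168571947 * 1000
= 1.1686 mg/m^3


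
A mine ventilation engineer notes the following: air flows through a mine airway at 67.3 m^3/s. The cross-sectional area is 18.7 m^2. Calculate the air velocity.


3.5989 m/s

Velocity = flow rate / cross-sectional area
= 67.3 / 18.7
= 3.5989 m/s


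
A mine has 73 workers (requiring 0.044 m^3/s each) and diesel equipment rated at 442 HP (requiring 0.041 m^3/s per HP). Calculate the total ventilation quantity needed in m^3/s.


21.334 m^3/s

Airflow for workers:
Q_people = 73 * 0.044 = 3.212 m^3/s
Airflow for diesel equipment:
Q_diesel = 442 * 0.041 = 18.122 m^3/s
Total ventilation:
Q_total = 3.212 + 18.122
= 21.334 m^3/s


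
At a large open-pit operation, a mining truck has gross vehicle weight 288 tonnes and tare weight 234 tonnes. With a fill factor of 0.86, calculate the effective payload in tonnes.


Maximum payload = gross - tare
= 288 - 234 = 54 tonnes
Effective payload = max payload * fill factor
= 54 * 0.86
= 46.44 tonnes

46.44 tonnes


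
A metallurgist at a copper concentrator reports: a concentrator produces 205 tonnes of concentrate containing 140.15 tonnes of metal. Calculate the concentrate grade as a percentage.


Grade = (metal in concentrate / concentrate mass) * 100
= (140.15 / 205) * 100
= 0.6836585366 * 100
= 68.3659%

68.3659%


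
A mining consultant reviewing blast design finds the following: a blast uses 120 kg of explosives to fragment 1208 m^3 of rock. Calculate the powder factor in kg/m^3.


Powder factor = explosive mass / rock volume
= 120 / 1208
= 0.0993 kg/m^3

0.0993 kg/m^3


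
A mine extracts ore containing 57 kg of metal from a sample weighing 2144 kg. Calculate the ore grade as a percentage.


2.6586%

Ore grade = (metal mass / ore mass) * 100
= (57 / 2144) * 100
= 0.0265858209 * 100
= 2.6586%


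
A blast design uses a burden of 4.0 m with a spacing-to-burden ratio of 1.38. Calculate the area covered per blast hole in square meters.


22.08 m^2

First, find the spacing:
Spacing = burden * ratio = 4.0 * 1.38
= 5.52 m
Then, calculate the area:
Area = burden * spacing = 4.0 * 5.52
= 22.08 m^2


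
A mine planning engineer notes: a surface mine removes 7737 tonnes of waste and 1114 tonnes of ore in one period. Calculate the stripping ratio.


Stripping ratio = waste tonnage / ore tonnage
= 7737 / 1114
= 6.9452

6.9452


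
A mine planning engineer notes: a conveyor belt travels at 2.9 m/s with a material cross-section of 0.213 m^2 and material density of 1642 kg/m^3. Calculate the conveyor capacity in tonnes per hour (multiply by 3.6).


Volumetric flow = speed * area
= 2.9 * 0.213 = 0.6177 m^3/s
Mass flow = volumetric * density
= 0.6177 * 1642 = 1014.2634 kg/s
Convert to t/h: multiply by 3.6
Capacity = 1014.2634 * 3.6
= 3651.3482 t/h

3651.3482 t/h


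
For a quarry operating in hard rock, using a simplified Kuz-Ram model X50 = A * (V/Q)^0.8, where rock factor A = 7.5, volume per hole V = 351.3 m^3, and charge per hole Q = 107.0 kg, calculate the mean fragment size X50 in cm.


19.4132 cm

Compute V/Q:
V/Q = 351.3 / 107.0 = 3.28317757
Raise to the power 0.8:
(V/Q)^0.8 = 3.28317757^0.8 = 2.588424475
Multiply by A:
X50 = 7.5 * 2.588424475
= 19.4132 cm


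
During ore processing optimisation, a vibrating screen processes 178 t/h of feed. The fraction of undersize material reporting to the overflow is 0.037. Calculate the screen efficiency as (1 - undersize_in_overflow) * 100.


Screen efficiency = (1 - fraction of undersize in overflow) * 100
= (1 - 0.037) * 100
= 0.963 * 100
= 96.3%

96.3%


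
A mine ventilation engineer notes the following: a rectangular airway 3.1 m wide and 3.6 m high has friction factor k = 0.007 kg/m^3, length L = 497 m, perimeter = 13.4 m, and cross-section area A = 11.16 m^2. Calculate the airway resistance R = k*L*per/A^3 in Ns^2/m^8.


0.0335 Ns^2/m^8

Compute the numerator:
k * L * per = 0.007 * 497 * 13.4
= 46.6186
Compute the denominator:
A^3 = 11.16^3 = 1389.928896
Resistance:
R = 46.6186 / 1389.928896
= 0.0335 Ns^2/m^8


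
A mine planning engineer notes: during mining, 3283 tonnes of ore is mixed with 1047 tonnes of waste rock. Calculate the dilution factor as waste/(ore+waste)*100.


Total material = ore + waste
= 3283 + 1047 = 4330 tonnes
Dilution = waste / total * 100
= 1047 / 4330 * 100
= 0.2418013857 * 100
= 24.1801%

24.1801%


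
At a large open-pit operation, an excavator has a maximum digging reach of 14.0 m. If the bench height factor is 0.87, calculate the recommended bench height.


12.18 m

Bench height = reach * factor
= 14.0 * 0.87
= 12.18 m


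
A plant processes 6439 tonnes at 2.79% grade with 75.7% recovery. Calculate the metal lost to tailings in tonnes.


43.6545 tonnes

Total metal in feed:
= 6439 * 2.79 / 100 = 179.6481 tonnes
Metal recovered:
= 179.6481 * 75.7 / 100 = 135.9936117 tonnes
Metal lost to tailings:
= 179.6481 - 135.9936117
= 43.6545 tonnes


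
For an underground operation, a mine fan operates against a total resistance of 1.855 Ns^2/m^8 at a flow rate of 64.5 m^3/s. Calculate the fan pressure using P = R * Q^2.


7717.2638 Pa

Compute Q^2:
Q^2 = 64.5^2 = 4160.25
Compute pressure:
P = R * Q^2 = 1.855 * 4160.25
= 7717.2638 Pa


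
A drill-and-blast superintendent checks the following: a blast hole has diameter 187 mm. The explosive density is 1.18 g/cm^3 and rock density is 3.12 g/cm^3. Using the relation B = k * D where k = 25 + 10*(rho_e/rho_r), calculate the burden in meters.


5.3822 m

First, compute k:
rho_e / rho_r = 1.18 / 3.12 = 0.3782051282
k = 25 + 10 * 0.3782051282 = 28.78205128
Then, compute burden:
B = k * D / 1000 = 28.78205128 * 187 / 1000
= 5382.24359 / 1000
= 5.3822 m


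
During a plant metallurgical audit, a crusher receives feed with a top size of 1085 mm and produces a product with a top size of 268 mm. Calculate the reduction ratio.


4.0485

Reduction ratio = feed size / product size
= 1085 / 268
= 4.0485


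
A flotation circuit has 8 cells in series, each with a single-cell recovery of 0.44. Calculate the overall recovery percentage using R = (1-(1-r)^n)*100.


Complement of single-cell recovery:
1 - r = 1 - 0.44 = 0.56
Raise to power n:
(1 - r)^8 = 0.56^8 = 0.009671731157
Overall recovery:
R = (1 - 0.009671731157) * 100
= 99.0328%

99.0328%


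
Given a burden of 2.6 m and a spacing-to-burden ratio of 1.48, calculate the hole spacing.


3.848 m

Spacing = burden * ratio
= 2.6 * 1.48
= 3.848 m


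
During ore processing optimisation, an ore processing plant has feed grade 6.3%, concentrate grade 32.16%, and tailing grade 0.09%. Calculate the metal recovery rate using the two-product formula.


98.8481%

Using the two-product formula:
R = 100 * c * (f - t) / (f * (c - t))
Numerator = 100 * 32.16 * (6.3 - 0.09)
= 100 * 32.16 * 6.21
= 19971.36
Denominator = 6.3 * (32.16 - 0.09)
= 6.3 * 32.07
= 202.041
R = 19971.36 / 202.041
= 98.8481%


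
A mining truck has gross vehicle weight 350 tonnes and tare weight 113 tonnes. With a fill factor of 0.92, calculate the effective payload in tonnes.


218.04 tonnes

Maximum payload = gross - tare
= 350 - 113 = 237 tonnes
Effective payload = max payload * fill factor
= 237 * 0.92
= 218.04 tonnes


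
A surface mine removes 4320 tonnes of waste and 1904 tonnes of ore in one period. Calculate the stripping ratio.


Stripping ratio = waste tonnage / ore tonnage
= 4320 / 1904
= 2.2689

2.2689


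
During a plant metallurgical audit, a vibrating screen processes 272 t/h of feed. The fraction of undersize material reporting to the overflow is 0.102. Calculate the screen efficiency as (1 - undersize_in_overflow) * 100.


89.8%

Screen efficiency = (1 - fraction of undersize in overflow) * 100
= (1 - 0.102) * 100
= 0.898 * 100
= 89.8%


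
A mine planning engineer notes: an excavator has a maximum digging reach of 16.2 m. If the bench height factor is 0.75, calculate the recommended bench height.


Bench height = reach * factor
= 16.2 * 0.75
= 12.15 m

12.15 m


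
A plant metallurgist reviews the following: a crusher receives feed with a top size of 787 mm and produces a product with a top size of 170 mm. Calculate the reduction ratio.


4.6294

Reduction ratio = feed size / product size
= 787 / 170
= 4.6294


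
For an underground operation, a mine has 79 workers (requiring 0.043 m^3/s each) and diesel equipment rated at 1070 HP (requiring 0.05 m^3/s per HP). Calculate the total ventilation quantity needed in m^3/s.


Airflow for workers:
Q_people = 79 * 0.043 = 3.397 m^3/s
Airflow for diesel equipment:
Q_diesel = 1070 * 0.05 = 53.5 m^3/s
Total ventilation:
Q_total = 3.397 + 53.5
= 56.897 m^3/s

56.897 m^3/s


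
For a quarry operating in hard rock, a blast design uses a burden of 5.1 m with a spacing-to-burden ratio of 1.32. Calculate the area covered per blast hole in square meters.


34.3332 m^2

First, find the spacing:
Spacing = burden * ratio = 5.1 * 1.32
= 6.732 m
Then, calculate the area:
Area = burden * spacing = 5.1 * 6.732
= 34.3332 m^2


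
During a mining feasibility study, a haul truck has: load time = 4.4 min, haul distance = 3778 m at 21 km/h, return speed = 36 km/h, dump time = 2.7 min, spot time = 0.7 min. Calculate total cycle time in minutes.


Convert haul speed to m/min: 21 * 1000/60 = 350 m/min
Haul time = 3778 / 350 = 10.79428571 min
Convert return speed to m/min: 36 * 1000/60 = 600 m/min
Return time = 3778 / 600 = 6.296666667 min
Total cycle time:
= 4.4 + 10.79428571 + 2.7 + 6.296666667 + 0.7
= 24.891 min

24.891 min


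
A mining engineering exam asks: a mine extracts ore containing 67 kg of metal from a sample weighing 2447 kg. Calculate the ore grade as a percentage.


2.738%

Ore grade = (metal mass / ore mass) * 100
= (67 / 2447) * 100
= 0.02738046588 * 100
= 2.738%


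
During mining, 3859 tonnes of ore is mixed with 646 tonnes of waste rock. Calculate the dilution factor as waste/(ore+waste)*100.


14.3396%

Total material = ore + waste
= 3859 + 646 = 4505 tonnes
Dilution = waste / total * 100
= 646 / 4505 * 100
= 0.1433962264 * 100
= 14.3396%


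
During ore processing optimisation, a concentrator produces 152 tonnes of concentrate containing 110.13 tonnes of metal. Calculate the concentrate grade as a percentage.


Grade = (metal in concentrate / concentrate mass) * 100
= (110.13 / 152) * 100
= 0.7245394737 * 100
= 72.4539%

72.4539%


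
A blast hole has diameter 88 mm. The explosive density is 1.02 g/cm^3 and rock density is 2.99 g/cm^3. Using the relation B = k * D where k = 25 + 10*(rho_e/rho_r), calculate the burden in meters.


2.5002 m

First, compute k:
rho_e / rho_r = 1.02 / 2.99 = 0.3411371237
k = 25 + 10 * 0.3411371237 = 28.41137124
Then, compute burden:
B = k * D / 1000 = 28.41137124 * 88 / 1000
= 2500.200669 / 1000
= 2.5002 m


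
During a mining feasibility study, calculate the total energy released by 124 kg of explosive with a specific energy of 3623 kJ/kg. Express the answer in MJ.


449.252 MJ

Energy = mass * specific_energy / 1000
= 124 * 3623 / 1000
= 449252 / 1000
= 449.252 MJ


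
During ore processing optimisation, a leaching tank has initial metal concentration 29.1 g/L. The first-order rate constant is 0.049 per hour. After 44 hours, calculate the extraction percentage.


Compute the exponent:
-k * t = -0.049 * 44 = -2.156
Remaining concentration:
C = 29.1 * exp(-2.156)
= 29.1 * 0.1157873454
= 3.36941175 g/L
Extracted = 29.1 - 3.36941175 = 25.73058825 g/L
Extraction % = 25.73058825 / 29.1 * 100
= 88.4213%

88.4213%


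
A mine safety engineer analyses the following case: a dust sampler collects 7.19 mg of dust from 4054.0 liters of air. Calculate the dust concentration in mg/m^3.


Convert liters to m^3: 1 m^3 = 1000 L
Concentration = mass / volume * 1000
= 7.19 / 4054.0 * 1000
= 0.001773556981 * 1000
= 1.7736 mg/m^3

1.7736 mg/m^3


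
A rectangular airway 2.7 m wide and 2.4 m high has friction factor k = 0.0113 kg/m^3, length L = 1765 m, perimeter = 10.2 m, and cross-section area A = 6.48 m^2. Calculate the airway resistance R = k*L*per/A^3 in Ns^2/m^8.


Compute the numerator:
k * L * per = 0.0113 * 1765 * 10.2
= 203.4339
Compute the denominator:
A^3 = 6.48^3 = 272.097792
Resistance:
R = 203.4339 / 272.097792
= 0.7476 Ns^2/m^8

0.7476 Ns^2/m^8


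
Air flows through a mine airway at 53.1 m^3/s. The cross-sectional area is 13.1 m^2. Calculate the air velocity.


4.0534 m/s

Velocity = flow rate / cross-sectional area
= 53.1 / 13.1
= 4.0534 m/s


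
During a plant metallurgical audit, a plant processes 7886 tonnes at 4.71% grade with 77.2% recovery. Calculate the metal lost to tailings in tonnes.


84.6862 tonnes

Total metal in feed:
= 7886 * 4.71 / 100 = 371.4306 tonnes
Metal recovered:
= 371.4306 * 77.2 / 100 = 286.7444232 tonnes
Metal lost to tailings:
= 371.4306 - 286.7444232
= 84.6862 tonnes


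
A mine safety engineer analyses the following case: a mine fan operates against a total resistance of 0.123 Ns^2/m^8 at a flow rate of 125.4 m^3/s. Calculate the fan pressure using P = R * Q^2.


1934.1947 Pa

Compute Q^2:
Q^2 = 125.4^2 = 15725.16
Compute pressure:
P = R * Q^2 = 0.123 * 15725.16
= 1934.1947 Pa


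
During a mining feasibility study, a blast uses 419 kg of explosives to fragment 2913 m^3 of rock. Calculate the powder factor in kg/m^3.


Powder factor = explosive mass / rock volume
= 419 / 2913
= 0.1438 kg/m^3

0.1438 kg/m^3


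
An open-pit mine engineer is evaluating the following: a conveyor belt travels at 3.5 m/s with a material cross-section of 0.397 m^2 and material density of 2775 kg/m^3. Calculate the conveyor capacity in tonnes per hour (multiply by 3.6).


13881.105 t/h

Volumetric flow = speed * area
= 3.5 * 0.397 = 1.3895 m^3/s
Mass flow = volumetric * density
= 1.3895 * 2775 = 3855.8625 kg/s
Convert to t/h: multiply by 3.6
Capacity = 3855.8625 * 3.6
= 13881.105 t/h


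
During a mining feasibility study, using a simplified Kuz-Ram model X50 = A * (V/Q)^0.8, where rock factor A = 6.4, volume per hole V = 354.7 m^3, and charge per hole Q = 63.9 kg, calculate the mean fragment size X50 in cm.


25.2155 cm

Compute V/Q:
V/Q = 354.7 / 63.9 = 5.55086072
Raise to the power 0.8:
(V/Q)^0.8 = 5.55086072^0.8 = 3.939927808
Multiply by A:
X50 = 6.4 * 3.939927808
= 25.2155 cm
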